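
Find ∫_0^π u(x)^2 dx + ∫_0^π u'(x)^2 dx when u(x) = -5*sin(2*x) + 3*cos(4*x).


||u||_{H^1(0,π)}^2 = 139*π

u'(x) = -12*sin(4*x) - 10*cos(2*x).
Expand u² and (u')² and integrate term by term on (0, π), using: for integers n ≥ 1, ∫_0^π sin²(nx) dx = ∫_0^π cos²(nx) dx = π/2; for n ≠ n', ∫_0^π sin(nx)sin(n'x) dx = ∫_0^π cos(nx)cos(n'x) dx = 0; and by product-to-sum, ∫_0^π sin(nx)cos(n'x) dx = ½∫_0^π [sin((n+n')x) + sin((n−n')x)] dx, which is 0 when n+n' is even and 2n/(n²−n'²) when n+n' is odd (it need not vanish on (0, π)).
  u² squared terms: (-5)²·∫sin(2x)² dx = 25·π/2 = 25*π/2;  (3)²·∫cos(4x)² dx = 9·π/2 = 9*π/2.
  u² cross terms: 2·(-5)·(3)·∫sin(2x)·cos(4x) dx = -30·(0) = 0.
  So ∫_0^π u² dx = 25*π/2 + 9*π/2 + 0 = 17*π.
  (u')² squared terms: (-12)²·∫sin(4x)² dx = 144·π/2 = 72*π;  (-10)²·∫cos(2x)² dx = 100·π/2 = 50*π.
  (u')² cross terms: 2·(-12)·(-10)·∫sin(4x)·cos(2x) dx = 240·(0) = 0.
  So ∫_0^π (u')² dx = 72*π + 50*π + 0 = 122*π.
||u||_{H^1}^2 = (17*π) + (122*π) = 139*π.


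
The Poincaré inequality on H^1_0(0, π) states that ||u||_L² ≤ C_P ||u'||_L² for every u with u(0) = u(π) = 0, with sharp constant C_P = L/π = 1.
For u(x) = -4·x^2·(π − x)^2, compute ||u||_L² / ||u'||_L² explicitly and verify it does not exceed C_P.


||u||_L² / ||u'||_L² = sqrt(3)*π/6 < C_P = 1.

u(x) = -4·x^2·(π − x)^2, so u'(x) = 8*x*(x*(π - x) - (x - π)^2).
u(x) = -4·x^2·(π − x)^2 vanishes at x = 0 and x = π, so u ∈ H^1_0(0, π). Differentiate via the product rule and integrate the resulting polynomials term by term.
  ∫_0^π u² dx = ∫_0^π (16*x^8 - 64*π*x^7 + 96*π^2*x^6 - 64*π^3*x^5 + 16*π^4*x^4) dx. Term by term:
    ∫_0^π 16*x^8 dx = 16*π^9/9;  ∫_0^π -64*π*x^7 dx = -8*π^9;  ∫_0^π 96*π^2*x^6 dx = 96*π^9/7;
    ∫_0^π -64*π^3*x^5 dx = -32*π^9/3;  ∫_0^π 16*π^4*x^4 dx = 16*π^9/5.
  Sum: 16*π^9/9 − 8*π^9 + 96*π^9/7 − 32*π^9/3 + 16*π^9/5 = 8*π^9/315.
  ∫_0^π (u')² dx = ∫_0^π (256*x^6 - 768*π*x^5 + 832*π^2*x^4 - 384*π^3*x^3 + 64*π^4*x^2) dx. Term by term:
    ∫_0^π 256*x^6 dx = 256*π^7/7;  ∫_0^π -768*π*x^5 dx = -128*π^7;  ∫_0^π 832*π^2*x^4 dx = 832*π^7/5;
    ∫_0^π -384*π^3*x^3 dx = -96*π^7;  ∫_0^π 64*π^4*x^2 dx = 64*π^7/3.
  Sum: 256*π^7/7 − 128*π^7 + 832*π^7/5 − 96*π^7 + 64*π^7/3 = 32*π^7/105.
∫_0^π u² dx = 8*π^9/315, so ||u||_L² = 2*sqrt(70)*π^(9/2)/105.
∫_0^π (u')² dx = 32*π^7/105, so ||u'||_L² = 4*sqrt(210)*π^(7/2)/105.
Ratio ||u||_L² / ||u'||_L² = sqrt(3)*π/6.
Sharp Poincaré constant on H^1_0(0, π) is C_P = L/π = 1, achieved by sin(x).
A polynomial bump cannot attain the sharp Poincaré constant (only the first sine eigenfunction does), so the ratio is strictly less than C_P, consistent with ||u||_L² ≤ C_P ||u'||_L².


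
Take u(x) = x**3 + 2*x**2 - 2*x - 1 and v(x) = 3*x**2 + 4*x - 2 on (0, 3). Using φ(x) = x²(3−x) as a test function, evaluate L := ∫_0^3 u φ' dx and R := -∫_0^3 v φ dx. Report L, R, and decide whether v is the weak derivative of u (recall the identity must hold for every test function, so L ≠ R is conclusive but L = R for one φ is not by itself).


LHS = -108, RHS = -108. Yes, v = u' weakly.

u(x) = x**3 + 2*x**2 - 2*x - 1, classical derivative u'(x) = 3*x**2 + 4*x - 2.
φ(x) = x²(3−x), so φ'(x) = 3*x*(2 - x).
Note φ(0) = φ(3) = 0, so the boundary term u·φ vanishes.
LHS = ∫_0^3 u(x) φ'(x) dx = ∫_0^3 (-3*x^5 + 18*x^3 - 9*x^2 - 6*x) dx. Term by term:
  ∫_0^3 -3*x^5 dx = -729/2;  ∫_0^3 18*x^3 dx = 729/2;  ∫_0^3 -9*x^2 dx = -81;
  ∫_0^3 -6*x dx = -27.
Sum: -729/2 + 729/2 − 81 − 27 = -108.
So LHS = -108.
∫_0^3 v(x) φ(x) dx = ∫_0^3 (-3*x^5 + 5*x^4 + 14*x^3 - 6*x^2) dx. Term by term:
  ∫_0^3 -3*x^5 dx = -729/2;  ∫_0^3 5*x^4 dx = 243;  ∫_0^3 14*x^3 dx = 567/2;
  ∫_0^3 -6*x^2 dx = -54.
Sum: -729/2 + 243 + 567/2 − 54 = 108.
So RHS = -∫_0^3 v(x) φ(x) dx = -108.
LHS = RHS, so the identity holds for this test φ.
Moreover u is smooth here and v(x) = u'(x) = 3*x**2 + 4*x - 2 pointwise, so the identity holds for every test function. Hence v is the weak derivative of u.


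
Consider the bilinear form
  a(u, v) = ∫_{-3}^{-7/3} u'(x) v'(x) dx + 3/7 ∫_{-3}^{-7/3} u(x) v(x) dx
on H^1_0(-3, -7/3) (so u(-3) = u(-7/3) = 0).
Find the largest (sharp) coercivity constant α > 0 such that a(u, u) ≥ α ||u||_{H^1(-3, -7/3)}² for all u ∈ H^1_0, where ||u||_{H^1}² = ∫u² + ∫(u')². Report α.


α = 3*(4 + 21*π^2)/(7*(4 + 9*π^2))

Coercivity of a(·,·) on H^1_0(-3, -7/3) means a(u, u) ≥ α ||u||_{H^1}² for every u ∈ H^1_0.
The interval has length L = 2/3, and Poincaré/coercivity depend only on L. Here a(u, u) = ∫(u')² + (3/7)·∫u².
Here 0 < c = 3/7 < 1. The condition a(u,u) ≥ α||u||_{H^1}² reads (1−α)∫(u')² ≥ (α−c)∫u². Any admissible α is ≤ 1 (rapidly oscillating u have ∫u²/∫(u')² → 0), and α = 1 would force 0 ≥ (1−c)∫u², impossible since c < 1; so 1−α > 0. By the sharp Poincaré inequality on H^1_0 of an interval of length L, ∫(u')² ≥ (π/L)²∫u² with equality for the first sine mode sin(π(x−x₀)/L) (x₀ the left endpoint), so the inequality holds for all u iff (1−α)(π/L)² ≥ α − c, i.e. α ≤ ((π/L)² + c)/((π/L)² + 1) = (1 + c(L/π)²)/(1 + (L/π)²). With (π/L)² = 9*π^2/4 and c = 3/7, the largest admissible constant is α = ((π/L)² + c)/((π/L)² + 1).
Simplifying, α = 3*(4 + 21*π^2)/(7*(4 + 9*π^2)).


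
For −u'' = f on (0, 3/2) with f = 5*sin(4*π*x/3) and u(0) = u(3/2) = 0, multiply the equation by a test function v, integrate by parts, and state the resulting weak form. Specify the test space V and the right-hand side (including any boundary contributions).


V = H^1_0(0, 3/2) (so v(0) = v(3/2) = 0); weak form: ∫_0^3/2 u'v' dx = ∫_0^3/2 (5*sin(4*π*x/3)) v dx for all v ∈ V.

Multiply both sides by a test function v and integrate from 0 to 3/2:
  ∫_0^3/2 −u''(x) v(x) dx = ∫_0^3/2 f(x) v(x) dx.
Integrate the LHS by parts once:
  ∫_0^3/2 −u'' v dx = −[u'(x) v(x)]_0^3/2 + ∫_0^3/2 u'(x) v'(x) dx.
Thus ∫_0^3/2 u'(x) v'(x) dx = ∫_0^3/2 f(x) v(x) dx + [u'(x) v(x)]_0^3/2.
Choose V so that boundary terms are either known or forced to vanish.
u is Dirichlet: u(0) = u(3/2) = 0. Let V = H^1_0(0, 3/2); then v(0) = v(3/2) = 0, and [u' v]_0^3/2 = 0.
Weak formulation: find u (satisfying any essential BC) such that ∫_0^3/2 u'(x) v'(x) dx = ∫_0^3/2 f v dx for all v ∈ V.
Substituting f(x) = 5*sin(4*π*x/3), the right-hand side is ∫_0^3/2 (5*sin(4*π*x/3)) v dx.


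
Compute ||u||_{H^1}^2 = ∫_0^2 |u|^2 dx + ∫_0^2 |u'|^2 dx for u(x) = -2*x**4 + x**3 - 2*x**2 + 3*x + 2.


||u||_{H^1}^2 = 63446/63

The H^1 norm (squared) on an interval (0, L) is
  ||u||_{H^1}^2 = ∫_0^L u(x)^2 dx + ∫_0^L u'(x)^2 dx.
Compute u'(x) = -8*x**3 + 3*x**2 - 4*x + 3.
Then u(x)^2 = 4*x**8 - 4*x**7 + 9*x**6 - 16*x**5 + 2*x**4 - 8*x**3 + x**2 + 12*x + 4 and u'(x)^2 = 64*x**6 - 48*x**5 + 73*x**4 - 72*x**3 + 34*x**2 - 24*x + 9.
Integrate each monomial from 0 to 2 using ∫_0^2 c·x^n dx = c·2^(n+1)/(n+1):
  ∫_0^2 u(x)^2 dx = ∫_0^2 (4*x^8 - 4*x^7 + 9*x^6 - 16*x^5 + 2*x^4 - 8*x^3 + x^2 + 12*x + 4) dx. Term by term:
    ∫_0^2 4*x^8 dx = 2048/9;  ∫_0^2 -4*x^7 dx = -128;  ∫_0^2 9*x^6 dx = 1152/7;
    ∫_0^2 -16*x^5 dx = -512/3;  ∫_0^2 2*x^4 dx = 64/5;  ∫_0^2 -8*x^3 dx = -32;
    ∫_0^2 x^2 dx = 8/3;  ∫_0^2 12*x dx = 24;  ∫_0^2 4 dx = 8.
  Sum: 2048/9 − 128 + 1152/7 − 512/3 + 64/5 − 32 + 8/3 + 24 + 8 = 34312/315.
  ∫_0^2 u'(x)^2 dx = ∫_0^2 (64*x^6 - 48*x^5 + 73*x^4 - 72*x^3 + 34*x^2 - 24*x + 9) dx. Term by term:
    ∫_0^2 64*x^6 dx = 8192/7;  ∫_0^2 -48*x^5 dx = -512;  ∫_0^2 73*x^4 dx = 2336/5;
    ∫_0^2 -72*x^3 dx = -288;  ∫_0^2 34*x^2 dx = 272/3;  ∫_0^2 -24*x dx = -48;
    ∫_0^2 9 dx = 18.
  Sum: 8192/7 − 512 + 2336/5 − 288 + 272/3 − 48 + 18 = 94306/105.
Adding: ||u||_{H^1}^2 = 34312/315 + 94306/105 = 63446/63.


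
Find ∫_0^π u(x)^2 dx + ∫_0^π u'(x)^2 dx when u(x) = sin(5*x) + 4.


||u||_{H^1(0,π)}^2 = 16/5 + 29*π

u'(x) = 5*cos(5*x).
Expand u² and (u')² and integrate term by term on (0, π), using: for integers n ≥ 1, ∫_0^π sin²(nx) dx = ∫_0^π cos²(nx) dx = π/2; for n ≠ n', ∫_0^π sin(nx)sin(n'x) dx = ∫_0^π cos(nx)cos(n'x) dx = 0; and by product-to-sum, ∫_0^π sin(nx)cos(n'x) dx = ½∫_0^π [sin((n+n')x) + sin((n−n')x)] dx, which is 0 when n+n' is even and 2n/(n²−n'²) when n+n' is odd (it need not vanish on (0, π)). For the constant mode: ∫_0^π 1 dx = π, ∫_0^π cos(nx) dx = 0, ∫_0^π sin(nx) dx = (1−(−1)^n)/n.
  u² squared terms: (4)²·∫1 dx = 16·π = 16*π;  (1)²·∫sin(5x)² dx = 1·π/2 = π/2.
  u² cross terms: 2·(4)·(1)·∫1·sin(5x) dx = 8·(2/5) = 16/5.
  So ∫_0^π u² dx = 16*π + π/2 + 16/5 = 16/5 + 33*π/2.
  (u')² squared terms: (5)²·∫cos(5x)² dx = 25·π/2 = 25*π/2.
  So ∫_0^π (u')² dx = 25*π/2.
||u||_{H^1}^2 = (16/5 + 33*π/2) + (25*π/2) = 16/5 + 29*π.


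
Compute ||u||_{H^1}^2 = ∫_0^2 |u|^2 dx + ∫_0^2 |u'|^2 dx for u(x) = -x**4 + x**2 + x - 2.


||u||_{H^1}^2 = 9442/45

The H^1 norm (squared) on an interval (0, L) is
  ||u||_{H^1}^2 = ∫_0^L u(x)^2 dx + ∫_0^L u'(x)^2 dx.
Compute u'(x) = -4*x**3 + 2*x + 1.
Then u(x)^2 = x**8 - 2*x**6 - 2*x**5 + 5*x**4 + 2*x**3 - 3*x**2 - 4*x + 4 and u'(x)^2 = 16*x**6 - 16*x**4 - 8*x**3 + 4*x**2 + 4*x + 1.
Integrate each monomial from 0 to 2 using ∫_0^2 c·x^n dx = c·2^(n+1)/(n+1):
  ∫_0^2 u(x)^2 dx = ∫_0^2 (x^8 - 2*x^6 - 2*x^5 + 5*x^4 + 2*x^3 - 3*x^2 - 4*x + 4) dx. Term by term:
    ∫_0^2 x^8 dx = 512/9;  ∫_0^2 -2*x^6 dx = -256/7;  ∫_0^2 -2*x^5 dx = -64/3;
    ∫_0^2 5*x^4 dx = 32;  ∫_0^2 2*x^3 dx = 8;  ∫_0^2 -3*x^2 dx = -8;
    ∫_0^2 -4*x dx = -8;  ∫_0^2 4 dx = 8.
  Sum: 512/9 − 256/7 − 64/3 + 32 + 8 − 8 − 8 + 8 = 1952/63.
  ∫_0^2 u'(x)^2 dx = ∫_0^2 (16*x^6 - 16*x^4 - 8*x^3 + 4*x^2 + 4*x + 1) dx. Term by term:
    ∫_0^2 16*x^6 dx = 2048/7;  ∫_0^2 -16*x^4 dx = -512/5;  ∫_0^2 -8*x^3 dx = -32;
    ∫_0^2 4*x^2 dx = 32/3;  ∫_0^2 4*x dx = 8;  ∫_0^2 1 dx = 2.
  Sum: 2048/7 − 512/5 − 32 + 32/3 + 8 + 2 = 18778/105.
Adding: ||u||_{H^1}^2 = 1952/63 + 18778/105 = 9442/45.


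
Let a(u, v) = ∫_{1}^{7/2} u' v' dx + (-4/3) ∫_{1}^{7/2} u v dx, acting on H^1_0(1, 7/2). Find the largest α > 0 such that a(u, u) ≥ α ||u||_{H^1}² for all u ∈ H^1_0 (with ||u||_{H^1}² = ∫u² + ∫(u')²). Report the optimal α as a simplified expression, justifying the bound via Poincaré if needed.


α = 4*(-25 + 3*π^2)/(3*(25 + 4*π^2))

Coercivity of a(·,·) on H^1_0(1, 7/2) means a(u, u) ≥ α ||u||_{H^1}² for every u ∈ H^1_0.
The interval has length L = 5/2, and Poincaré/coercivity depend only on L. Here a(u, u) = ∫(u')² + (-4/3)·∫u².
Here c = -4/3 < 0 with |c| < (π/L)² = 4*π^2/25, so coercivity still holds. The condition a(u,u) ≥ α||u||_{H^1}² reads (1−α)∫(u')² ≥ (α−c)∫u². Any admissible α is ≤ 1 (rapidly oscillating u have ∫u²/∫(u')² → 0), and α = 1 would force 0 ≥ (1−c)∫u², impossible since c < 1; so 1−α > 0. By the sharp Poincaré inequality on H^1_0 of an interval of length L, ∫(u')² ≥ (π/L)²∫u² with equality for the first sine mode sin(π(x−x₀)/L) (x₀ the left endpoint), so the inequality holds for all u iff (1−α)(π/L)² ≥ α − c, i.e. α ≤ ((π/L)² + c)/((π/L)² + 1) = (1 + c(L/π)²)/(1 + (L/π)²). (Direct route, valid since c ≤ 0: Poincaré gives c∫u² ≥ c(L/π)²∫(u')², so a(u,u) ≥ (1 + c(L/π)²)∫(u')², while ||u||_{H^1}² ≤ (1 + (L/π)²)∫(u')²; dividing yields the same α.) With (π/L)² = 4*π^2/25 and c = -4/3, the largest admissible constant is α = ((π/L)² + c)/((π/L)² + 1).
Simplifying, α = 4*(-25 + 3*π^2)/(3*(25 + 4*π^2)).


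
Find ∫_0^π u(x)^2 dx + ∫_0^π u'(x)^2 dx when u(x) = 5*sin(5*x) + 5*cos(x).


||u||_{H^1(0,π)}^2 = 350*π

u'(x) = -5*sin(x) + 25*cos(5*x).
Expand u² and (u')² and integrate term by term on (0, π), using: for integers n ≥ 1, ∫_0^π sin²(nx) dx = ∫_0^π cos²(nx) dx = π/2; for n ≠ n', ∫_0^π sin(nx)sin(n'x) dx = ∫_0^π cos(nx)cos(n'x) dx = 0; and by product-to-sum, ∫_0^π sin(nx)cos(n'x) dx = ½∫_0^π [sin((n+n')x) + sin((n−n')x)] dx, which is 0 when n+n' is even and 2n/(n²−n'²) when n+n' is odd (it need not vanish on (0, π)).
  u² squared terms: (5)²·∫cos(x)² dx = 25·π/2 = 25*π/2;  (5)²·∫sin(5x)² dx = 25·π/2 = 25*π/2.
  u² cross terms: 2·(5)·(5)·∫cos(x)·sin(5x) dx = 50·(0) = 0.
  So ∫_0^π u² dx = 25*π/2 + 25*π/2 + 0 = 25*π.
  (u')² squared terms: (-5)²·∫sin(x)² dx = 25·π/2 = 25*π/2;  (25)²·∫cos(5x)² dx = 625·π/2 = 625*π/2.
  (u')² cross terms: 2·(-5)·(25)·∫sin(x)·cos(5x) dx = -250·(0) = 0.
  So ∫_0^π (u')² dx = 25*π/2 + 625*π/2 + 0 = 325*π.
||u||_{H^1}^2 = (25*π) + (325*π) = 350*π.


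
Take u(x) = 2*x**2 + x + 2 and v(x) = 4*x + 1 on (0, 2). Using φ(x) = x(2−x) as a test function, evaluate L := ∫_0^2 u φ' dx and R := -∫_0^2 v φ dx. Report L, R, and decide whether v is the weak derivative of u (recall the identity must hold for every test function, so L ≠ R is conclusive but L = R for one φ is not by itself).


LHS = -20/3, RHS = -20/3. Yes, v = u' weakly.

u(x) = 2*x**2 + x + 2, classical derivative u'(x) = 4*x + 1.
φ(x) = x(2−x), so φ'(x) = 2 - 2*x.
Note φ(0) = φ(2) = 0, so the boundary term u·φ vanishes.
LHS = ∫_0^2 u(x) φ'(x) dx = ∫_0^2 (-4*x^3 + 2*x^2 - 2*x + 4) dx. Term by term:
  ∫_0^2 -4*x^3 dx = -16;  ∫_0^2 2*x^2 dx = 16/3;  ∫_0^2 -2*x dx = -4;
  ∫_0^2 4 dx = 8.
Sum: -16 + 16/3 − 4 + 8 = -20/3.
So LHS = -20/3.
∫_0^2 v(x) φ(x) dx = ∫_0^2 (-4*x^3 + 7*x^2 + 2*x) dx. Term by term:
  ∫_0^2 -4*x^3 dx = -16;  ∫_0^2 7*x^2 dx = 56/3;  ∫_0^2 2*x dx = 4.
Sum: -16 + 56/3 + 4 = 20/3.
So RHS = -∫_0^2 v(x) φ(x) dx = -20/3.
LHS = RHS, so the identity holds for this test φ.
Moreover u is smooth here and v(x) = u'(x) = 4*x + 1 pointwise, so the identity holds for every test function. Hence v is the weak derivative of u.


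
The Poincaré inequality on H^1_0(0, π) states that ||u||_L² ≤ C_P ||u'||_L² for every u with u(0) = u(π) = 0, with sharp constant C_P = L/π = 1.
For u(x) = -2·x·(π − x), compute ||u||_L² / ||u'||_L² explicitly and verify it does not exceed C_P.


||u||_L² / ||u'||_L² = sqrt(10)*π/10 < C_P = 1.

u(x) = -2·x·(π − x), so u'(x) = 4*x - 2*π.
u(x) = -2·x·(π − x) vanishes at x = 0 and x = π, so u ∈ H^1_0(0, π). Differentiate via the product rule and integrate the resulting polynomials term by term.
  ∫_0^π u² dx = ∫_0^π (4*x^4 - 8*π*x^3 + 4*π^2*x^2) dx. Term by term:
    ∫_0^π 4*x^4 dx = 4*π^5/5;  ∫_0^π -8*π*x^3 dx = -2*π^5;  ∫_0^π 4*π^2*x^2 dx = 4*π^5/3.
  Sum: 4*π^5/5 − 2*π^5 + 4*π^5/3 = 2*π^5/15.
  ∫_0^π (u')² dx = ∫_0^π (16*x^2 - 16*π*x + 4*π^2) dx. Term by term:
    ∫_0^π 16*x^2 dx = 16*π^3/3;  ∫_0^π -16*π*x dx = -8*π^3;  ∫_0^π 4*π^2 dx = 4*π^3.
  Sum: 16*π^3/3 − 8*π^3 + 4*π^3 = 4*π^3/3.
∫_0^π u² dx = 2*π^5/15, so ||u||_L² = sqrt(30)*π^(5/2)/15.
∫_0^π (u')² dx = 4*π^3/3, so ||u'||_L² = 2*sqrt(3)*π^(3/2)/3.
Ratio ||u||_L² / ||u'||_L² = sqrt(10)*π/10.
Sharp Poincaré constant on H^1_0(0, π) is C_P = L/π = 1, achieved by sin(x).
A polynomial bump cannot attain the sharp Poincaré constant (only the first sine eigenfunction does), so the ratio is strictly less than C_P, consistent with ||u||_L² ≤ C_P ||u'||_L².


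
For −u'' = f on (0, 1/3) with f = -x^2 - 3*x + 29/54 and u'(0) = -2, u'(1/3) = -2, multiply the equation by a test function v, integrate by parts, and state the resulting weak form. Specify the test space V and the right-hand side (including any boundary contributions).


V = H^1(0, 1/3) (v unrestricted at boundary; u is determined up to an additive constant); weak form: ∫_0^1/3 u'v' dx = ∫_0^1/3 (-x^2 - 3*x + 29/54) v dx − 2·v(1/3) + 2·v(0) for all v ∈ V.

Multiply both sides by a test function v and integrate from 0 to 1/3:
  ∫_0^1/3 −u''(x) v(x) dx = ∫_0^1/3 f(x) v(x) dx.
Integrate the LHS by parts once:
  ∫_0^1/3 −u'' v dx = −[u'(x) v(x)]_0^1/3 + ∫_0^1/3 u'(x) v'(x) dx.
Thus ∫_0^1/3 u'(x) v'(x) dx = ∫_0^1/3 f(x) v(x) dx + [u'(x) v(x)]_0^1/3.
Choose V so that boundary terms are either known or forced to vanish.
u has inhomogeneous Neumann u'(0) = -2, u'(1/3) = -2. [u' v]_0^1/3 = (-2)·v(1/3) − (-2)·v(0) = − 2·v(1/3) + 2·v(0). Take V = H^1(0, 1/3); boundary term becomes part of RHS.
Weak formulation: find u (satisfying any essential BC) such that ∫_0^1/3 u'(x) v'(x) dx = ∫_0^1/3 f v dx − 2·v(1/3) + 2·v(0) for all v ∈ V (Neumann data are natural BCs: they enter the RHS as boundary terms).
Substituting f(x) = -x^2 - 3*x + 29/54, the right-hand side is ∫_0^1/3 (-x^2 - 3*x + 29/54) v dx − 2·v(1/3) + 2·v(0).
Compatibility check (pure Neumann): taking v ≡ 1 ∈ V gives 0 = ∫_0^1/3 f dx + (-2) − (-2), i.e. ∫_0^1/3 f dx must equal u'(0) − u'(1/3) = 0. Indeed ∫_0^1/3 (-x^2 - 3*x + 29/54) dx = 0, so the data are compatible. The solution is then unique only up to an additive constant (fix it e.g. by requiring ∫_0^1/3 u dx = 0).


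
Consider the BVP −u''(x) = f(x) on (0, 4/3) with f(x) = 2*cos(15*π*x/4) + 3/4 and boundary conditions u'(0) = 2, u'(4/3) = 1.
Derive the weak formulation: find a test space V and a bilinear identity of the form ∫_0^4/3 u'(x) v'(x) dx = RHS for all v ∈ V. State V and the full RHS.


V = H^1(0, 4/3) (v unrestricted at boundary; u is determined up to an additive constant); weak form: ∫_0^4/3 u'v' dx = ∫_0^4/3 (2*cos(15*π*x/4) + 3/4) v dx + v(4/3) − 2·v(0) for all v ∈ V.

Multiply both sides by a test function v and integrate from 0 to 4/3:
  ∫_0^4/3 −u''(x) v(x) dx = ∫_0^4/3 f(x) v(x) dx.
Integrate the LHS by parts once:
  ∫_0^4/3 −u'' v dx = −[u'(x) v(x)]_0^4/3 + ∫_0^4/3 u'(x) v'(x) dx.
Thus ∫_0^4/3 u'(x) v'(x) dx = ∫_0^4/3 f(x) v(x) dx + [u'(x) v(x)]_0^4/3.
Choose V so that boundary terms are either known or forced to vanish.
u has inhomogeneous Neumann u'(0) = 2, u'(4/3) = 1. [u' v]_0^4/3 = (1)·v(4/3) − (2)·v(0) = v(4/3) − 2·v(0). Take V = H^1(0, 4/3); boundary term becomes part of RHS.
Weak formulation: find u (satisfying any essential BC) such that ∫_0^4/3 u'(x) v'(x) dx = ∫_0^4/3 f v dx + v(4/3) − 2·v(0) for all v ∈ V (Neumann data are natural BCs: they enter the RHS as boundary terms).
Substituting f(x) = 2*cos(15*π*x/4) + 3/4, the right-hand side is ∫_0^4/3 (2*cos(15*π*x/4) + 3/4) v dx + v(4/3) − 2·v(0).
Compatibility check (pure Neumann): taking v ≡ 1 ∈ V gives 0 = ∫_0^4/3 f dx + (1) − (2), i.e. ∫_0^4/3 f dx must equal u'(0) − u'(4/3) = 1. Indeed ∫_0^4/3 (2*cos(15*π*x/4) + 3/4) dx = 1, so the data are compatible. The solution is then unique only up to an additive constant (fix it e.g. by requiring ∫_0^4/3 u dx = 0).


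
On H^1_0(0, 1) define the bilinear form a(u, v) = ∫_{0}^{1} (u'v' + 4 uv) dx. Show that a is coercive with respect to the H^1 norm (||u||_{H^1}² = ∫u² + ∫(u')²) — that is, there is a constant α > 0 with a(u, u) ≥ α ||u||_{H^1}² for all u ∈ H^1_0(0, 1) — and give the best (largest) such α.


α = 1

Coercivity of a(·,·) on H^1_0(0, 1) means a(u, u) ≥ α ||u||_{H^1}² for every u ∈ H^1_0.
The interval has length L = 1, and Poincaré/coercivity depend only on L. Here a(u, u) = ∫(u')² + (4)·∫u².
Here c = 4 ≥ 1, so a(u,u) = ∫(u')² + c∫u² ≥ ∫(u')² + ∫u² = ||u||_{H^1}², i.e. α = 1 works. No larger α is possible: a(u,u) ≥ α||u||_{H^1}² means (1−α)∫(u')² ≥ (α−c)∫u², and for the modes u_n = sin(nπ(x−x₀)/L) (x₀ the left endpoint) one has ∫u_n²/∫(u_n')² = (L/(nπ))² → 0, so a(u_n,u_n)/||u_n||_{H^1}² → 1. Hence the optimal constant is α = 1.
Therefore α = 1.


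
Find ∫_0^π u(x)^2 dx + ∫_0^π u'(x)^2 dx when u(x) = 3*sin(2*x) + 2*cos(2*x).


||u||_{H^1(0,π)}^2 = 65*π/2

u'(x) = -4*sin(2*x) + 6*cos(2*x).
Expand u² and (u')² and integrate term by term on (0, π), using: for integers n ≥ 1, ∫_0^π sin²(nx) dx = ∫_0^π cos²(nx) dx = π/2; for n ≠ n', ∫_0^π sin(nx)sin(n'x) dx = ∫_0^π cos(nx)cos(n'x) dx = 0; and by product-to-sum, ∫_0^π sin(nx)cos(n'x) dx = ½∫_0^π [sin((n+n')x) + sin((n−n')x)] dx, which is 0 when n+n' is even and 2n/(n²−n'²) when n+n' is odd (it need not vanish on (0, π)).
  u² squared terms: (2)²·∫cos(2x)² dx = 4·π/2 = 2*π;  (3)²·∫sin(2x)² dx = 9·π/2 = 9*π/2.
  u² cross terms: 2·(2)·(3)·∫cos(2x)·sin(2x) dx = 12·(0) = 0.
  So ∫_0^π u² dx = 2*π + 9*π/2 + 0 = 13*π/2.
  (u')² squared terms: (-4)²·∫sin(2x)² dx = 16·π/2 = 8*π;  (6)²·∫cos(2x)² dx = 36·π/2 = 18*π.
  (u')² cross terms: 2·(-4)·(6)·∫sin(2x)·cos(2x) dx = -48·(0) = 0.
  So ∫_0^π (u')² dx = 8*π + 18*π + 0 = 26*π.
||u||_{H^1}^2 = (13*π/2) + (26*π) = 65*π/2.


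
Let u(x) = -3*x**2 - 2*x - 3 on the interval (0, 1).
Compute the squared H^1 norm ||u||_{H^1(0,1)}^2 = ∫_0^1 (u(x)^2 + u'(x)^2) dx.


||u||_{H^1}^2 = 827/15

The H^1 norm (squared) on an interval (0, L) is
  ||u||_{H^1}^2 = ∫_0^L u(x)^2 dx + ∫_0^L u'(x)^2 dx.
Compute u'(x) = -6*x - 2.
Then u(x)^2 = 9*x**4 + 12*x**3 + 22*x**2 + 12*x + 9 and u'(x)^2 = 36*x**2 + 24*x + 4.
Integrate each monomial from 0 to 1 using ∫_0^1 c·x^n dx = c·1^(n+1)/(n+1):
  ∫_0^1 u(x)^2 dx = ∫_0^1 (9*x^4 + 12*x^3 + 22*x^2 + 12*x + 9) dx. Term by term:
    ∫_0^1 9*x^4 dx = 9/5;  ∫_0^1 12*x^3 dx = 3;  ∫_0^1 22*x^2 dx = 22/3;
    ∫_0^1 12*x dx = 6;  ∫_0^1 9 dx = 9.
  Sum: 9/5 + 3 + 22/3 + 6 + 9 = 407/15.
  ∫_0^1 u'(x)^2 dx = ∫_0^1 (36*x^2 + 24*x + 4) dx. Term by term:
    ∫_0^1 36*x^2 dx = 12;  ∫_0^1 24*x dx = 12;  ∫_0^1 4 dx = 4.
  Sum: 12 + 12 + 4 = 28.
Adding: ||u||_{H^1}^2 = 407/15 + 28 = 827/15.


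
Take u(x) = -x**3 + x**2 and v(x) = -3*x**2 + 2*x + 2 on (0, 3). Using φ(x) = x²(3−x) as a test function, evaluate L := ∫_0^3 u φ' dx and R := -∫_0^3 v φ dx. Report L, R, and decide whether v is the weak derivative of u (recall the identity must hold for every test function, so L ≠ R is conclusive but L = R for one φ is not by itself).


LHS = 243/5, RHS = 351/10. No, v is not the weak derivative of u.

u(x) = -x**3 + x**2, classical derivative u'(x) = -3*x**2 + 2*x.
φ(x) = x²(3−x), so φ'(x) = 3*x*(2 - x).
Note φ(0) = φ(3) = 0, so the boundary term u·φ vanishes.
LHS = ∫_0^3 u(x) φ'(x) dx = ∫_0^3 (3*x^5 - 9*x^4 + 6*x^3) dx. Term by term:
  ∫_0^3 3*x^5 dx = 729/2;  ∫_0^3 -9*x^4 dx = -2187/5;  ∫_0^3 6*x^3 dx = 243/2.
Sum: 729/2 − 2187/5 + 243/2 = 243/5.
So LHS = 243/5.
∫_0^3 v(x) φ(x) dx = ∫_0^3 (3*x^5 - 11*x^4 + 4*x^3 + 6*x^2) dx. Term by term:
  ∫_0^3 3*x^5 dx = 729/2;  ∫_0^3 -11*x^4 dx = -2673/5;  ∫_0^3 4*x^3 dx = 81;
  ∫_0^3 6*x^2 dx = 54.
Sum: 729/2 − 2673/5 + 81 + 54 = -351/10.
So RHS = -∫_0^3 v(x) φ(x) dx = 351/10.
LHS − RHS = 27/2 ≠ 0, so the identity fails.
(For a valid weak derivative the identity must hold for EVERY test function, in particular this one. The failure shows v is NOT the weak derivative of u.)
Correct weak derivative would be u'(x) = -3*x**2 + 2*x.


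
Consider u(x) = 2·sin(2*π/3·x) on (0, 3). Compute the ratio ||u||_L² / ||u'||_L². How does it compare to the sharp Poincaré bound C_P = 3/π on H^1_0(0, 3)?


||u||_L² / ||u'||_L² = 3/(2*π) < C_P = 3/π.

u(x) = 2·sin(2*π/3·x), so u'(x) = 4*π*cos(2*π*x/3)/3.
Writing u(x) = A·sin(kπx/L) with A = 2 and k = 2, use ∫_0^L sin²(kπx/L) dx = L/2 and ∫_0^L cos²(kπx/L) dx = L/2.
u² = 4·sin²(2*π/3·x) and (u')² = 16*π^2/9·cos²(2*π/3·x), and each of sin², cos² integrates to L/2 = 3/2 over (0, 3).
∫_0^3 u² dx = 6, so ||u||_L² = sqrt(6).
∫_0^3 (u')² dx = 8*π^2/3, so ||u'||_L² = 2*sqrt(6)*π/3.
Ratio ||u||_L² / ||u'||_L² = 3/(2*π).
Sharp Poincaré constant on H^1_0(0, 3) is C_P = L/π = 3/π, achieved by sin(π/3·x).
This is the k = 2 harmonic; the ratio L/(kπ) is strictly less than C_P = L/π, consistent with the sharp inequality ||u||_L² ≤ C_P ||u'||_L².


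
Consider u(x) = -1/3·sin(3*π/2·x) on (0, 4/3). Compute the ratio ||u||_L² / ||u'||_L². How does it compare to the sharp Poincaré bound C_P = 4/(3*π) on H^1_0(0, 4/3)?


||u||_L² / ||u'||_L² = 2/(3*π) < C_P = 4/(3*π).

u(x) = -1/3·sin(3*π/2·x), so u'(x) = -π*cos(3*π*x/2)/2.
Writing u(x) = A·sin(kπx/L) with A = -1/3 and k = 2, use ∫_0^L sin²(kπx/L) dx = L/2 and ∫_0^L cos²(kπx/L) dx = L/2.
u² = 1/9·sin²(3*π/2·x) and (u')² = π^2/4·cos²(3*π/2·x), and each of sin², cos² integrates to L/2 = 2/3 over (0, 4/3).
∫_0^4/3 u² dx = 2/27, so ||u||_L² = sqrt(6)/9.
∫_0^4/3 (u')² dx = π^2/6, so ||u'||_L² = sqrt(6)*π/6.
Ratio ||u||_L² / ||u'||_L² = 2/(3*π).
Sharp Poincaré constant on H^1_0(0, 4/3) is C_P = L/π = 4/(3*π), achieved by sin(3*π/4·x).
This is the k = 2 harmonic; the ratio L/(kπ) is strictly less than C_P = L/π, consistent with the sharp inequality ||u||_L² ≤ C_P ||u'||_L².


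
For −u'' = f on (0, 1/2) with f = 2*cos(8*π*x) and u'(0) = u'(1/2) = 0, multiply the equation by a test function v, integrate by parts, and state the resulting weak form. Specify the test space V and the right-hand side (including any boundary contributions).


V = H^1(0, 1/2) (no boundary constraint on v; u is determined up to an additive constant); weak form: ∫_0^1/2 u'v' dx = ∫_0^1/2 (2*cos(8*π*x)) v dx for all v ∈ V.

Multiply both sides by a test function v and integrate from 0 to 1/2:
  ∫_0^1/2 −u''(x) v(x) dx = ∫_0^1/2 f(x) v(x) dx.
Integrate the LHS by parts once:
  ∫_0^1/2 −u'' v dx = −[u'(x) v(x)]_0^1/2 + ∫_0^1/2 u'(x) v'(x) dx.
Thus ∫_0^1/2 u'(x) v'(x) dx = ∫_0^1/2 f(x) v(x) dx + [u'(x) v(x)]_0^1/2.
Choose V so that boundary terms are either known or forced to vanish.
u has homogeneous Neumann: u'(0) = u'(1/2) = 0. So [u' v]_0^1/2 = 0·v(1/2) − 0·v(0) = 0 for any v; take V = H^1(0, 1/2).
Weak formulation: find u (satisfying any essential BC) such that ∫_0^1/2 u'(x) v'(x) dx = ∫_0^1/2 f v dx for all v ∈ V (homogeneous Neumann, so boundary terms vanish).
Substituting f(x) = 2*cos(8*π*x), the right-hand side is ∫_0^1/2 (2*cos(8*π*x)) v dx.
Compatibility check (pure Neumann): taking v ≡ 1 ∈ V gives 0 = ∫_0^1/2 f dx + (0) − (0), i.e. ∫_0^1/2 f dx must equal u'(0) − u'(1/2) = 0. Indeed ∫_0^1/2 (2*cos(8*π*x)) dx = 0, so the data are compatible. The solution is then unique only up to an additive constant (fix it e.g. by requiring ∫_0^1/2 u dx = 0).


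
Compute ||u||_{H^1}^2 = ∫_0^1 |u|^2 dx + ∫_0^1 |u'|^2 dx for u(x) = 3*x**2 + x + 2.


||u||_{H^1}^2 = 979/30

The H^1 norm (squared) on an interval (0, L) is
  ||u||_{H^1}^2 = ∫_0^L u(x)^2 dx + ∫_0^L u'(x)^2 dx.
Compute u'(x) = 6*x + 1.
Then u(x)^2 = 9*x**4 + 6*x**3 + 13*x**2 + 4*x + 4 and u'(x)^2 = 36*x**2 + 12*x + 1.
Integrate each monomial from 0 to 1 using ∫_0^1 c·x^n dx = c·1^(n+1)/(n+1):
  ∫_0^1 u(x)^2 dx = ∫_0^1 (9*x^4 + 6*x^3 + 13*x^2 + 4*x + 4) dx. Term by term:
    ∫_0^1 9*x^4 dx = 9/5;  ∫_0^1 6*x^3 dx = 3/2;  ∫_0^1 13*x^2 dx = 13/3;
    ∫_0^1 4*x dx = 2;  ∫_0^1 4 dx = 4.
  Sum: 9/5 + 3/2 + 13/3 + 2 + 4 = 409/30.
  ∫_0^1 u'(x)^2 dx = ∫_0^1 (36*x^2 + 12*x + 1) dx. Term by term:
    ∫_0^1 36*x^2 dx = 12;  ∫_0^1 12*x dx = 6;  ∫_0^1 1 dx = 1.
  Sum: 12 + 6 + 1 = 19.
Adding: ||u||_{H^1}^2 = 409/30 + 19 = 979/30.


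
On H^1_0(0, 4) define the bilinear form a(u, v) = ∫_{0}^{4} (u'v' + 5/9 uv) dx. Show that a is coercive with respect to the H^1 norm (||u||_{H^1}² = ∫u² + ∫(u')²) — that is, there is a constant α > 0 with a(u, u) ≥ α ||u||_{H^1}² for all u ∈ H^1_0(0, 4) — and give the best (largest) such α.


α = (80/9 + π^2)/(π^2 + 16)

Coercivity of a(·,·) on H^1_0(0, 4) means a(u, u) ≥ α ||u||_{H^1}² for every u ∈ H^1_0.
The interval has length L = 4, and Poincaré/coercivity depend only on L. Here a(u, u) = ∫(u')² + (5/9)·∫u².
Here 0 < c = 5/9 < 1. The condition a(u,u) ≥ α||u||_{H^1}² reads (1−α)∫(u')² ≥ (α−c)∫u². Any admissible α is ≤ 1 (rapidly oscillating u have ∫u²/∫(u')² → 0), and α = 1 would force 0 ≥ (1−c)∫u², impossible since c < 1; so 1−α > 0. By the sharp Poincaré inequality on H^1_0 of an interval of length L, ∫(u')² ≥ (π/L)²∫u² with equality for the first sine mode sin(π(x−x₀)/L) (x₀ the left endpoint), so the inequality holds for all u iff (1−α)(π/L)² ≥ α − c, i.e. α ≤ ((π/L)² + c)/((π/L)² + 1) = (1 + c(L/π)²)/(1 + (L/π)²). With (π/L)² = π^2/16 and c = 5/9, the largest admissible constant is α = ((π/L)² + c)/((π/L)² + 1).
Simplifying, α = (80/9 + π^2)/(π^2 + 16).


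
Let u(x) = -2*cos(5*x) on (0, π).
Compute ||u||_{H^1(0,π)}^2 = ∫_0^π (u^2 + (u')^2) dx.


||u||_{H^1(0,π)}^2 = 52*π

u'(x) = 10*sin(5*x).
Expand u² and (u')² and integrate term by term on (0, π), using: for integers n ≥ 1, ∫_0^π sin²(nx) dx = ∫_0^π cos²(nx) dx = π/2; for n ≠ n', ∫_0^π sin(nx)sin(n'x) dx = ∫_0^π cos(nx)cos(n'x) dx = 0; and by product-to-sum, ∫_0^π sin(nx)cos(n'x) dx = ½∫_0^π [sin((n+n')x) + sin((n−n')x)] dx, which is 0 when n+n' is even and 2n/(n²−n'²) when n+n' is odd (it need not vanish on (0, π)).
  u² squared terms: (-2)²·∫cos(5x)² dx = 4·π/2 = 2*π.
  So ∫_0^π u² dx = 2*π.
  (u')² squared terms: (10)²·∫sin(5x)² dx = 100·π/2 = 50*π.
  So ∫_0^π (u')² dx = 50*π.
||u||_{H^1}^2 = (2*π) + (50*π) = 52*π.


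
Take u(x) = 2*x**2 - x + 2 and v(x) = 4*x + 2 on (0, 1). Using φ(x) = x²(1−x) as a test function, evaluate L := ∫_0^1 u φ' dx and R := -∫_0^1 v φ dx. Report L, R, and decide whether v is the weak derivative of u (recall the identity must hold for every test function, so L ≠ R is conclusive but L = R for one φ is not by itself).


LHS = -7/60, RHS = -11/30. No, v is not the weak derivative of u.

u(x) = 2*x**2 - x + 2, classical derivative u'(x) = 4*x - 1.
φ(x) = x²(1−x), so φ'(x) = x*(2 - 3*x).
Note φ(0) = φ(1) = 0, so the boundary term u·φ vanishes.
LHS = ∫_0^1 u(x) φ'(x) dx = ∫_0^1 (-6*x^4 + 7*x^3 - 8*x^2 + 4*x) dx. Term by term:
  ∫_0^1 -6*x^4 dx = -6/5;  ∫_0^1 7*x^3 dx = 7/4;  ∫_0^1 -8*x^2 dx = -8/3;
  ∫_0^1 4*x dx = 2.
Sum: -6/5 + 7/4 − 8/3 + 2 = -7/60.
So LHS = -7/60.
∫_0^1 v(x) φ(x) dx = ∫_0^1 (-4*x^4 + 2*x^3 + 2*x^2) dx. Term by term:
  ∫_0^1 -4*x^4 dx = -4/5;  ∫_0^1 2*x^3 dx = 1/2;  ∫_0^1 2*x^2 dx = 2/3.
Sum: -4/5 + 1/2 + 2/3 = 11/30.
So RHS = -∫_0^1 v(x) φ(x) dx = -11/30.
LHS − RHS = 1/4 ≠ 0, so the identity fails.
(For a valid weak derivative the identity must hold for EVERY test function, in particular this one. The failure shows v is NOT the weak derivative of u.)
Correct weak derivative would be u'(x) = 4*x - 1.


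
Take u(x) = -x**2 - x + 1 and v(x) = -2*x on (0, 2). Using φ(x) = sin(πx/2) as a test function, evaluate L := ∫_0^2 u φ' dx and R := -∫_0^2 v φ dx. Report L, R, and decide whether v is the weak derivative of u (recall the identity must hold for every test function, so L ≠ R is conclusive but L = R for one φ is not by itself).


LHS = 12/π, RHS = 8/π. No, v is not the weak derivative of u.

u(x) = -x**2 - x + 1, classical derivative u'(x) = -2*x - 1.
φ(x) = sin(πx/2), so φ'(x) = π*cos(π*x/2)/2.
Note φ(0) = φ(2) = 0, so the boundary term u·φ vanishes.
LHS = ∫_0^2 u(x) φ'(x) dx = ∫_0^2 (-π*x^2*cos(π*x/2)/2 - π*x*cos(π*x/2)/2 + π*cos(π*x/2)/2) dx. Term by term:
  ∫_0^2 π*cos(π*x/2)/2 dx = 0;  ∫_0^2 -π*x*cos(π*x/2)/2 dx = 4/π;  ∫_0^2 -π*x^2*cos(π*x/2)/2 dx = 8/π.
Sum: 0 + 4/π + 8/π = 12/π.
So LHS = 12/π.
∫_0^2 v(x) φ(x) dx = ∫_0^2 (-2*x*sin(π*x/2)) dx. Term by term:
  ∫_0^2 -2*x*sin(π*x/2) dx = -8/π.
So RHS = -∫_0^2 v(x) φ(x) dx = 8/π.
LHS − RHS = 4/π ≠ 0, so the identity fails.
(For a valid weak derivative the identity must hold for EVERY test function, in particular this one. The failure shows v is NOT the weak derivative of u.)
Correct weak derivative would be u'(x) = -2*x - 1.


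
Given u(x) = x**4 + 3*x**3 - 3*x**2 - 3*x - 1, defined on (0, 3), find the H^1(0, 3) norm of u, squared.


||u||_{H^1}^2 = 2478993/140

The H^1 norm (squared) on an interval (0, L) is
  ||u||_{H^1}^2 = ∫_0^L u(x)^2 dx + ∫_0^L u'(x)^2 dx.
Compute u'(x) = 4*x**3 + 9*x**2 - 6*x - 3.
Then u(x)^2 = x**8 + 6*x**7 + 3*x**6 - 24*x**5 - 11*x**4 + 12*x**3 + 15*x**2 + 6*x + 1 and u'(x)^2 = 16*x**6 + 72*x**5 + 33*x**4 - 132*x**3 - 18*x**2 + 36*x + 9.
Integrate each monomial from 0 to 3 using ∫_0^3 c·x^n dx = c·3^(n+1)/(n+1):
  ∫_0^3 u(x)^2 dx = ∫_0^3 (x^8 + 6*x^7 + 3*x^6 - 24*x^5 - 11*x^4 + 12*x^3 + 15*x^2 + 6*x + 1) dx. Term by term:
    ∫_0^3 x^8 dx = 2187;  ∫_0^3 6*x^7 dx = 19683/4;  ∫_0^3 3*x^6 dx = 6561/7;
    ∫_0^3 -24*x^5 dx = -2916;  ∫_0^3 -11*x^4 dx = -2673/5;  ∫_0^3 12*x^3 dx = 243;
    ∫_0^3 15*x^2 dx = 135;  ∫_0^3 6*x dx = 27;  ∫_0^3 1 dx = 3.
  Sum: 2187 + 19683/4 + 6561/7 − 2916 − 2673/5 + 243 + 135 + 27 + 3 = 700341/140.
  ∫_0^3 u'(x)^2 dx = ∫_0^3 (16*x^6 + 72*x^5 + 33*x^4 - 132*x^3 - 18*x^2 + 36*x + 9) dx. Term by term:
    ∫_0^3 16*x^6 dx = 34992/7;  ∫_0^3 72*x^5 dx = 8748;  ∫_0^3 33*x^4 dx = 8019/5;
    ∫_0^3 -132*x^3 dx = -2673;  ∫_0^3 -18*x^2 dx = -162;  ∫_0^3 36*x dx = 162;
    ∫_0^3 9 dx = 27.
  Sum: 34992/7 + 8748 + 8019/5 − 2673 − 162 + 162 + 27 = 444663/35.
Adding: ||u||_{H^1}^2 = 700341/140 + 444663/35 = 2478993/140.


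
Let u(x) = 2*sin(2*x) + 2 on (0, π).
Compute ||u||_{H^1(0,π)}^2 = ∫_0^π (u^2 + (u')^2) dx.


||u||_{H^1(0,π)}^2 = 14*π

u'(x) = 4*cos(2*x).
Expand u² and (u')² and integrate term by term on (0, π), using: for integers n ≥ 1, ∫_0^π sin²(nx) dx = ∫_0^π cos²(nx) dx = π/2; for n ≠ n', ∫_0^π sin(nx)sin(n'x) dx = ∫_0^π cos(nx)cos(n'x) dx = 0; and by product-to-sum, ∫_0^π sin(nx)cos(n'x) dx = ½∫_0^π [sin((n+n')x) + sin((n−n')x)] dx, which is 0 when n+n' is even and 2n/(n²−n'²) when n+n' is odd (it need not vanish on (0, π)). For the constant mode: ∫_0^π 1 dx = π, ∫_0^π cos(nx) dx = 0, ∫_0^π sin(nx) dx = (1−(−1)^n)/n.
  u² squared terms: (2)²·∫1 dx = 4·π = 4*π;  (2)²·∫sin(2x)² dx = 4·π/2 = 2*π.
  u² cross terms: 2·(2)·(2)·∫1·sin(2x) dx = 8·(0) = 0.
  So ∫_0^π u² dx = 4*π + 2*π + 0 = 6*π.
  (u')² squared terms: (4)²·∫cos(2x)² dx = 16·π/2 = 8*π.
  So ∫_0^π (u')² dx = 8*π.
||u||_{H^1}^2 = (6*π) + (8*π) = 14*π.


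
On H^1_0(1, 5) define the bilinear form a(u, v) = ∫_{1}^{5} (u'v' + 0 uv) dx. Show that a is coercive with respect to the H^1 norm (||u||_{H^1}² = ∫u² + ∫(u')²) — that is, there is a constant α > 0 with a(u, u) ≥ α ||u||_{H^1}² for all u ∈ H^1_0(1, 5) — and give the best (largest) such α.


α = π^2/(π^2 + 16)

Coercivity of a(·,·) on H^1_0(1, 5) means a(u, u) ≥ α ||u||_{H^1}² for every u ∈ H^1_0.
The interval has length L = 4, and Poincaré/coercivity depend only on L. Here a(u, u) = ∫(u')² + (0)·∫u².
Here c = 0, so a(u,u) = ∫(u')² alone. The condition a(u,u) ≥ α||u||_{H^1}² reads (1−α)∫(u')² ≥ (α−c)∫u². Any admissible α is ≤ 1 (rapidly oscillating u have ∫u²/∫(u')² → 0), and α = 1 would force 0 ≥ (1−c)∫u², impossible since c < 1; so 1−α > 0. By the sharp Poincaré inequality on H^1_0 of an interval of length L, ∫(u')² ≥ (π/L)²∫u² with equality for the first sine mode sin(π(x−x₀)/L) (x₀ the left endpoint), so the inequality holds for all u iff (1−α)(π/L)² ≥ α − c, i.e. α ≤ ((π/L)² + c)/((π/L)² + 1) = (1 + c(L/π)²)/(1 + (L/π)²). (Direct route, valid since c ≤ 0: Poincaré gives c∫u² ≥ c(L/π)²∫(u')², so a(u,u) ≥ (1 + c(L/π)²)∫(u')², while ||u||_{H^1}² ≤ (1 + (L/π)²)∫(u')²; dividing yields the same α.) With (π/L)² = π^2/16 and c = 0, the largest admissible constant is α = ((π/L)² + c)/((π/L)² + 1).
Simplifying, α = π^2/(π^2 + 16).


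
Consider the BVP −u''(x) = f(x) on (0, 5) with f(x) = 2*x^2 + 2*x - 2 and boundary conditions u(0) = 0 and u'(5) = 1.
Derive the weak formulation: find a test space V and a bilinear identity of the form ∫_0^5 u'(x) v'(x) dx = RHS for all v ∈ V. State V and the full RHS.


V = {v ∈ H^1(0, 5) : v(0) = 0} (test functions vanish at x = 0 where u is specified); weak form: ∫_0^5 u'v' dx = ∫_0^5 (2*x^2 + 2*x - 2) v dx + v(5) for all v ∈ V.

Multiply both sides by a test function v and integrate from 0 to 5:
  ∫_0^5 −u''(x) v(x) dx = ∫_0^5 f(x) v(x) dx.
Integrate the LHS by parts once:
  ∫_0^5 −u'' v dx = −[u'(x) v(x)]_0^5 + ∫_0^5 u'(x) v'(x) dx.
Thus ∫_0^5 u'(x) v'(x) dx = ∫_0^5 f(x) v(x) dx + [u'(x) v(x)]_0^5.
Choose V so that boundary terms are either known or forced to vanish.
Mixed BC: u(0) = 0 (Dirichlet) and u'(5) = 1 (Neumann). Define V = {v ∈ H^1(0, 5) : v(0) = 0}. Then [u' v]_0^5 = u'(5)·v(5) − u'(0)·0 = v(5).
Weak formulation: find u (satisfying any essential BC) such that ∫_0^5 u'(x) v'(x) dx = ∫_0^5 f v dx + v(5) for all v ∈ V (Dirichlet at 0 absorbed into V; Neumann datum at x = 5 contributes the boundary term).
Substituting f(x) = 2*x^2 + 2*x - 2, the right-hand side is ∫_0^5 (2*x^2 + 2*x - 2) v dx + v(5).


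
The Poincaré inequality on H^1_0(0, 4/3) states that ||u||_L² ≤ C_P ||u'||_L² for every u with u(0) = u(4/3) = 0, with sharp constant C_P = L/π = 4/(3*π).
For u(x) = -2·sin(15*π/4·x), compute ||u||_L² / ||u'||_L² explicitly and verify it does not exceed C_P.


||u||_L² / ||u'||_L² = 4/(15*π) < C_P = 4/(3*π).

u(x) = -2·sin(15*π/4·x), so u'(x) = -15*π*cos(15*π*x/4)/2.
Writing u(x) = A·sin(kπx/L) with A = -2 and k = 5, use ∫_0^L sin²(kπx/L) dx = L/2 and ∫_0^L cos²(kπx/L) dx = L/2.
u² = 4·sin²(15*π/4·x) and (u')² = 225*π^2/4·cos²(15*π/4·x), and each of sin², cos² integrates to L/2 = 2/3 over (0, 4/3).
∫_0^4/3 u² dx = 8/3, so ||u||_L² = 2*sqrt(6)/3.
∫_0^4/3 (u')² dx = 75*π^2/2, so ||u'||_L² = 5*sqrt(6)*π/2.
Ratio ||u||_L² / ||u'||_L² = 4/(15*π).
Sharp Poincaré constant on H^1_0(0, 4/3) is C_P = L/π = 4/(3*π), achieved by sin(3*π/4·x).
This is the k = 5 harmonic; the ratio L/(kπ) is strictly less than C_P = L/π, consistent with the sharp inequality ||u||_L² ≤ C_P ||u'||_L².


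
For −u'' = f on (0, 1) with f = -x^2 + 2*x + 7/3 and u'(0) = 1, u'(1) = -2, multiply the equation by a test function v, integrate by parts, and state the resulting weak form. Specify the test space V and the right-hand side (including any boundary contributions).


V = H^1(0, 1) (v unrestricted at boundary; u is determined up to an additive constant); weak form: ∫_0^1 u'v' dx = ∫_0^1 (-x^2 + 2*x + 7/3) v dx − 2·v(1) − v(0) for all v ∈ V.

Multiply both sides by a test function v and integrate from 0 to 1:
  ∫_0^1 −u''(x) v(x) dx = ∫_0^1 f(x) v(x) dx.
Integrate the LHS by parts once:
  ∫_0^1 −u'' v dx = −[u'(x) v(x)]_0^1 + ∫_0^1 u'(x) v'(x) dx.
Thus ∫_0^1 u'(x) v'(x) dx = ∫_0^1 f(x) v(x) dx + [u'(x) v(x)]_0^1.
Choose V so that boundary terms are either known or forced to vanish.
u has inhomogeneous Neumann u'(0) = 1, u'(1) = -2. [u' v]_0^1 = (-2)·v(1) − (1)·v(0) = − 2·v(1) − v(0). Take V = H^1(0, 1); boundary term becomes part of RHS.
Weak formulation: find u (satisfying any essential BC) such that ∫_0^1 u'(x) v'(x) dx = ∫_0^1 f v dx − 2·v(1) − v(0) for all v ∈ V (Neumann data are natural BCs: they enter the RHS as boundary terms).
Substituting f(x) = -x^2 + 2*x + 7/3, the right-hand side is ∫_0^1 (-x^2 + 2*x + 7/3) v dx − 2·v(1) − v(0).
Compatibility check (pure Neumann): taking v ≡ 1 ∈ V gives 0 = ∫_0^1 f dx + (-2) − (1), i.e. ∫_0^1 f dx must equal u'(0) − u'(1) = 3. Indeed ∫_0^1 (-x^2 + 2*x + 7/3) dx = 3, so the data are compatible. The solution is then unique only up to an additive constant (fix it e.g. by requiring ∫_0^1 u dx = 0).


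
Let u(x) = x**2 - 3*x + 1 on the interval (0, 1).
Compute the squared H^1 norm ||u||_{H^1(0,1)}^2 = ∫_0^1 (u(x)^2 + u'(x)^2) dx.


||u||_{H^1}^2 = 47/10

The H^1 norm (squared) on an interval (0, L) is
  ||u||_{H^1}^2 = ∫_0^L u(x)^2 dx + ∫_0^L u'(x)^2 dx.
Compute u'(x) = 2*x - 3.
Then u(x)^2 = x**4 - 6*x**3 + 11*x**2 - 6*x + 1 and u'(x)^2 = 4*x**2 - 12*x + 9.
Integrate each monomial from 0 to 1 using ∫_0^1 c·x^n dx = c·1^(n+1)/(n+1):
  ∫_0^1 u(x)^2 dx = ∫_0^1 (x^4 - 6*x^3 + 11*x^2 - 6*x + 1) dx. Term by term:
    ∫_0^1 x^4 dx = 1/5;  ∫_0^1 -6*x^3 dx = -3/2;  ∫_0^1 11*x^2 dx = 11/3;
    ∫_0^1 -6*x dx = -3;  ∫_0^1 1 dx = 1.
  Sum: 1/5 − 3/2 + 11/3 − 3 + 1 = 11/30.
  ∫_0^1 u'(x)^2 dx = ∫_0^1 (4*x^2 - 12*x + 9) dx. Term by term:
    ∫_0^1 4*x^2 dx = 4/3;  ∫_0^1 -12*x dx = -6;  ∫_0^1 9 dx = 9.
  Sum: 4/3 − 6 + 9 = 13/3.
Adding: ||u||_{H^1}^2 = 11/30 + 13/3 = 47/10.
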